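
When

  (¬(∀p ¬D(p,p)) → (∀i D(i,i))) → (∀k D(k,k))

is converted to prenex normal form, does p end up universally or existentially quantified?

existential

First replace A → B with ¬A ∨ B.
  ¬(¬¬(∀p ¬D(p,p)) ∨ (∀i D(i,i))) ∨ (∀k D(k,k))
Drive negations inward (¬∀x A ≡ ∃x ¬A, ¬∃x A ≡ ∀x ¬A, De Morgan for ∧/∨):
  (∃p D(p,p)) ∧ (∃i ¬D(i,i)) ∨ (∀k D(k,k))
Pull the quantifiers to the front (each side's bound variable is not free in the other side):
  ∃p ∃i ∀k (D(p,p) ∧ ¬D(i,i) ∨ D(k,k))
The quantifier ∀p sits under an odd number of negations (counting the antecedent side of each →), so it flips to ∃p.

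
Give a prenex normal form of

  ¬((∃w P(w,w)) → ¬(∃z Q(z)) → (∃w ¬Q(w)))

Rewrite implications/biconditionals: A → B as ¬A ∨ B.
  ¬(¬(∃w P(w,w)) ∨ ¬¬(∃z Q(z)) ∨ (∃w ¬Q(w)))
Push ¬ through the quantifiers and connectives to reach negation normal form:
  (∃w P(w,w)) ∧ (∀z ¬Q(z)) ∧ (∀w Q(w))
Give each quantifier a distinct variable: w↦r.
  (∃w P(w,w)) ∧ (∀z ¬Q(z)) ∧ (∀r Q(r))
Extract every quantifier outward, since the variables are now distinct and don't occur free across branches:
  ∃w ∀z ∀r (P(w,w) ∧ ¬Q(z) ∧ Q(r))

∃w ∀z ∀r (P(w,w) ∧ ¬Q(z) ∧ Q(r))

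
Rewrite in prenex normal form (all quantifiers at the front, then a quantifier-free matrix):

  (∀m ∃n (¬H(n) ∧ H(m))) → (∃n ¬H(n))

First replace A → B with ¬A ∨ B.
  ¬(∀m ∃n (¬H(n) ∧ H(m))) ∨ (∃n ¬H(n))
Move each ¬ inward, flipping quantifiers it crosses:
  (∃m ∀n (H(n) ∨ ¬H(m))) ∨ (∃n ¬H(n))
Give each quantifier a distinct variable: n↦y1.
  (∃m ∀n (H(n) ∨ ¬H(m))) ∨ (∃y1 ¬H(y1))
Finally move all quantifiers to the prefix:
  ∃m ∀n ∃y1 (H(n) ∨ ¬H(m) ∨ ¬H(y1))

∃m ∀n ∃y1 (H(n) ∨ ¬H(m) ∨ ¬H(y1))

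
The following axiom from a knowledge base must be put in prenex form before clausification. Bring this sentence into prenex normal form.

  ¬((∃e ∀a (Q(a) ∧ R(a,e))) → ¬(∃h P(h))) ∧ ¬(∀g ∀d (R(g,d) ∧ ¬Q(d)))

∃e ∀a ∃h ∃g ∃d (Q(a) ∧ R(a,e) ∧ P(h) ∧ (¬R(g,d) ∨ Q(d)))

First replace A → B with ¬A ∨ B.
  ¬(¬(∃e ∀a (Q(a) ∧ R(a,e))) ∨ ¬(∃h P(h))) ∧ ¬(∀g ∀d (R(g,d) ∧ ¬Q(d)))
Push ¬ through the quantifiers and connectives to reach negation normal form:
  (∃e ∀a (Q(a) ∧ R(a,e))) ∧ (∃h P(h)) ∧ (∃g ∃d (¬R(g,d) ∨ Q(d)))
All bound variables are already distinct, so no renaming is needed.
Extract every quantifier outward, since the variables are now distinct and don't occur free across branches:
  ∃e ∀a ∃h ∃g ∃d (Q(a) ∧ R(a,e) ∧ P(h) ∧ (¬R(g,d) ∨ Q(d)))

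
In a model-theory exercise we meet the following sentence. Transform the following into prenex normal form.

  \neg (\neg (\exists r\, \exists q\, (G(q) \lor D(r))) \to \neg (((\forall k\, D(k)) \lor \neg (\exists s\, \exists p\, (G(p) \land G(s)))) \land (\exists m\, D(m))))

Eliminate → and ↔ using ¬ and ∨.
  \neg (\neg \neg (\exists r\, \exists q\, (G(q) \lor D(r))) \lor \neg (((\forall k\, D(k)) \lor \neg (\exists s\, \exists p\, (G(p) \land G(s)))) \land (\exists m\, D(m))))
Push ¬ through the quantifiers and connectives to reach negation normal form:
  (\forall r\, \forall q\, (\neg G(q) \land \neg D(r))) \land ((\forall k\, D(k)) \lor (\forall s\, \forall p\, (\neg G(p) \lor \neg G(s)))) \land (\exists m\, D(m))
Finally move all quantifiers to the prefix:
  \forall r\, \forall q\, \forall k\, \forall s\, \forall p\, \exists m\, (\neg G(q) \land \neg D(r) \land (D(k) \lor \neg G(p) \lor \neg G(s)) \land D(m))

\forall r\, \forall q\, \forall k\, \forall s\, \forall p\, \exists m\, (\neg G(q) \land \neg D(r) \land (D(k) \lor \neg G(p) \lor \neg G(s)) \land D(m))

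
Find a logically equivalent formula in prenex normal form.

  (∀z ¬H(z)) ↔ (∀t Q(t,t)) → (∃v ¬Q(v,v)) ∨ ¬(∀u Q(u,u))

∃z ∃t ∃v ∃u ∀r ∀x ∀q ∀v1 ((H(z) ∨ ¬Q(t,t) ∨ ¬Q(v,v) ∨ ¬Q(u,u)) ∧ (Q(r,r) ∧ Q(x,x) ∧ Q(q,q) ∨ ¬H(v1)))

Rewrite implications/biconditionals: A → B as ¬A ∨ B; A ↔ B as (¬A ∨ B) ∧ (¬B ∨ A).
  (¬(∀z ¬H(z)) ∨ ¬(∀t Q(t,t)) ∨ (∃v ¬Q(v,v)) ∨ ¬(∀u Q(u,u))) ∧ (¬(¬(∀t Q(t,t)) ∨ (∃v ¬Q(v,v)) ∨ ¬(∀u Q(u,u))) ∨ (∀z ¬H(z)))
Push ¬ through the quantifiers and connectives to reach negation normal form:
  ((∃z H(z)) ∨ (∃t ¬Q(t,t)) ∨ (∃v ¬Q(v,v)) ∨ (∃u ¬Q(u,u))) ∧ ((∀t Q(t,t)) ∧ (∀v Q(v,v)) ∧ (∀u Q(u,u)) ∨ (∀z ¬H(z)))
Standardize variables apart so no two quantifiers bind the same name: t↦r, v↦x, u↦q, z↦v1.
  ((∃z H(z)) ∨ (∃t ¬Q(t,t)) ∨ (∃v ¬Q(v,v)) ∨ (∃u ¬Q(u,u))) ∧ ((∀r Q(r,r)) ∧ (∀x Q(x,x)) ∧ (∀q Q(q,q)) ∨ (∀v1 ¬H(v1)))
Extract every quantifier outward, since the variables are now distinct and don't occur free across branches:
  ∃z ∃t ∃v ∃u ∀r ∀x ∀q ∀v1 ((H(z) ∨ ¬Q(t,t) ∨ ¬Q(v,v) ∨ ¬Q(u,u)) ∧ (Q(r,r) ∧ Q(x,x) ∧ Q(q,q) ∨ ¬H(v1)))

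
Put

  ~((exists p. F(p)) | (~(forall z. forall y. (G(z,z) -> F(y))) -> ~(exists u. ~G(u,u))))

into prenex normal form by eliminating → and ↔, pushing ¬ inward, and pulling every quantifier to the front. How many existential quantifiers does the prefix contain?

First replace A → B with ¬A ∨ B.
  ~((exists p. F(p)) | ~~(forall z. forall y. (~G(z,z) | F(y))) | ~(exists u. ~G(u,u)))
Push ¬ through the quantifiers and connectives to reach negation normal form:
  (forall p. ~F(p)) & (exists z. exists y. (G(z,z) & ~F(y))) & (exists u. ~G(u,u))
All bound variables are already distinct, so no renaming is needed.
Pull the quantifiers to the front (each side's bound variable is not free in the other side):
  forall p. exists z. exists y. exists u. (~F(p) & G(z,z) & ~F(y) & ~G(u,u))
The prefix is forall p exists z exists y exists u: 1 universal, 3 existential.

3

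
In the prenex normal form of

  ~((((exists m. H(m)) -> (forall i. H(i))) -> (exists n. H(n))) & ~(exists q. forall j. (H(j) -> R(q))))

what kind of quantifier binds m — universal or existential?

Rewrite implications/biconditionals: A → B as ¬A ∨ B.
  ~((~(~(exists m. H(m)) | (forall i. H(i))) | (exists n. H(n))) & ~(exists q. forall j. (~H(j) | R(q))))
Push ¬ through the quantifiers and connectives to reach negation normal form:
  ((forall m. ~H(m)) | (forall i. H(i))) & (forall n. ~H(n)) | (exists q. forall j. (~H(j) | R(q)))
All bound variables are already distinct, so no renaming is needed.
Extract every quantifier outward, since the variables are now distinct and don't occur free across branches:
  forall m. forall i. forall n. exists q. forall j. ((~H(m) | H(i)) & ~H(n) | ~H(j) | R(q))
The quantifier exists m sits under an odd number of negations (counting the antecedent side of each →), so it flips to forall m.

universal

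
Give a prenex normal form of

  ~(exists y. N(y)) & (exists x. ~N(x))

Push ¬ through the quantifiers and connectives to reach negation normal form:
  (forall y. ~N(y)) & (exists x. ~N(x))
All bound variables are already distinct, so no renaming is needed.
Finally move all quantifiers to the prefix:
  forall y. exists x. (~N(y) & ~N(x))

forall y. exists x. (~N(y) & ~N(x))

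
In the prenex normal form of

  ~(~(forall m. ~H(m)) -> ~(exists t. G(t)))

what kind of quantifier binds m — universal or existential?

First replace A → B with ¬A ∨ B.
  ~(~~(forall m. ~H(m)) | ~(exists t. G(t)))
Drive negations inward (¬∀x A ≡ ∃x ¬A, ¬∃x A ≡ ∀x ¬A, De Morgan for ∧/∨):
  (exists m. H(m)) & (exists t. G(t))
Extract every quantifier outward, since the variables are now distinct and don't occur free across branches:
  exists m. exists t. (H(m) & G(t))
The quantifier forall m sits under an odd number of negations (counting the antecedent side of each →), so it flips to exists m.

existential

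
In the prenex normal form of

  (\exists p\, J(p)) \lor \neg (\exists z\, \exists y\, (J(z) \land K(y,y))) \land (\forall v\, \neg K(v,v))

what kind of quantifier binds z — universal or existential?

Move each ¬ inward, flipping quantifiers it crosses:
  (\exists p\, J(p)) \lor (\forall z\, \forall y\, (\neg J(z) \lor \neg K(y,y))) \land (\forall v\, \neg K(v,v))
Extract every quantifier outward, since the variables are now distinct and don't occur free across branches:
  \exists p\, \forall z\, \forall y\, \forall v\, (J(p) \lor (\neg J(z) \lor \neg K(y,y)) \land \neg K(v,v))
The quantifier \exists z sits under an odd number of negations, so it flips to \forall z.

universal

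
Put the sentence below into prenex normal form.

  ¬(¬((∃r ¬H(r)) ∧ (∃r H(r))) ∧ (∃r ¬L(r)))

Drive negations inward (¬∀x A ≡ ∃x ¬A, ¬∃x A ≡ ∀x ¬A, De Morgan for ∧/∨):
  (∃r ¬H(r)) ∧ (∃r H(r)) ∨ (∀r L(r))
Rename bound variables to avoid capture: r↦w, r↦v1.
  (∃r ¬H(r)) ∧ (∃w H(w)) ∨ (∀v1 L(v1))
Finally move all quantifiers to the prefix:
  ∃r ∃w ∀v1 (¬H(r) ∧ H(w) ∨ L(v1))

∃r ∃w ∀v1 (¬H(r) ∧ H(w) ∨ L(v1))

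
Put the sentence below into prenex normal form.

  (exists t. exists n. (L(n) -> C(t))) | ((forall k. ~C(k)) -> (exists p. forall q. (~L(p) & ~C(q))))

Rewrite implications/biconditionals: A → B as ¬A ∨ B.
  (exists t. exists n. (~L(n) | C(t))) | ~(forall k. ~C(k)) | (exists p. forall q. (~L(p) & ~C(q)))
Push ¬ through the quantifiers and connectives to reach negation normal form:
  (exists t. exists n. (~L(n) | C(t))) | (exists k. C(k)) | (exists p. forall q. (~L(p) & ~C(q)))
All bound variables are already distinct, so no renaming is needed.
Finally move all quantifiers to the prefix:
  exists t. exists n. exists k. exists p. forall q. (~L(n) | C(t) | C(k) | ~L(p) & ~C(q))

exists t. exists n. exists k. exists p. forall q. (~L(n) | C(t) | C(k) | ~L(p) & ~C(q))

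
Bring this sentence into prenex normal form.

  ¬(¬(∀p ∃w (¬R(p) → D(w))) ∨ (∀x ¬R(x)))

Eliminate → and ↔ using ¬ and ∨.
  ¬(¬(∀p ∃w (¬¬R(p) ∨ D(w))) ∨ (∀x ¬R(x)))
Move each ¬ inward, flipping quantifiers it crosses:
  (∀p ∃w (R(p) ∨ D(w))) ∧ (∃x R(x))
All bound variables are already distinct, so no renaming is needed.
Pull the quantifiers to the front (each side's bound variable is not free in the other side):
  ∀p ∃w ∃x ((R(p) ∨ D(w)) ∧ R(x))

∀p ∃w ∃x ((R(p) ∨ D(w)) ∧ R(x))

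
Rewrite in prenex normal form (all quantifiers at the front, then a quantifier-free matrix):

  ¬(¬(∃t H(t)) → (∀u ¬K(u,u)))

∀t ∃u (¬H(t) ∧ K(u,u))

First replace A → B with ¬A ∨ B.
  ¬(¬¬(∃t H(t)) ∨ (∀u ¬K(u,u)))
Push ¬ through the quantifiers and connectives to reach negation normal form:
  (∀t ¬H(t)) ∧ (∃u K(u,u))
All bound variables are already distinct, so no renaming is needed.
Extract every quantifier outward, since the variables are now distinct and don't occur free across branches:
  ∀t ∃u (¬H(t) ∧ K(u,u))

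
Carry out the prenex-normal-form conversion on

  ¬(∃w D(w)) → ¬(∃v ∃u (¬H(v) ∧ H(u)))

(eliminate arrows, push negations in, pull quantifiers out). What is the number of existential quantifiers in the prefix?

Rewrite implications/biconditionals: A → B as ¬A ∨ B.
  ¬¬(∃w D(w)) ∨ ¬(∃v ∃u (¬H(v) ∧ H(u)))
Drive negations inward (¬∀x A ≡ ∃x ¬A, ¬∃x A ≡ ∀x ¬A, De Morgan for ∧/∨):
  (∃w D(w)) ∨ (∀v ∀u (H(v) ∨ ¬H(u)))
Extract every quantifier outward, since the variables are now distinct and don't occur free across branches:
  ∃w ∀v ∀u (D(w) ∨ H(v) ∨ ¬H(u))
The prefix is ∃w ∀v ∀u: 2 universal, 1 existential.

1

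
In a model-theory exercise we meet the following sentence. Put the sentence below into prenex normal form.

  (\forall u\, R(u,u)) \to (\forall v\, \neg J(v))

Eliminate → and ↔ using ¬ and ∨.
  \neg (\forall u\, R(u,u)) \lor (\forall v\, \neg J(v))
Push ¬ through the quantifiers and connectives to reach negation normal form:
  (\exists u\, \neg R(u,u)) \lor (\forall v\, \neg J(v))
All bound variables are already distinct, so no renaming is needed.
Pull the quantifiers to the front (each side's bound variable is not free in the other side):
  \exists u\, \forall v\, (\neg R(u,u) \lor \neg J(v))

\exists u\, \forall v\, (\neg R(u,u) \lor \neg J(v))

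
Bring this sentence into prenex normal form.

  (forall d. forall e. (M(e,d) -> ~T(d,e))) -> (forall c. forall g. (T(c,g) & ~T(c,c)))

exists d. exists e. forall c. forall g. (M(e,d) & T(d,e) | T(c,g) & ~T(c,c))

First replace A → B with ¬A ∨ B.
  ~(forall d. forall e. (~M(e,d) | ~T(d,e))) | (forall c. forall g. (T(c,g) & ~T(c,c)))
Push ¬ through the quantifiers and connectives to reach negation normal form:
  (exists d. exists e. (M(e,d) & T(d,e))) | (forall c. forall g. (T(c,g) & ~T(c,c)))
All bound variables are already distinct, so no renaming is needed.
Pull the quantifiers to the front (each side's bound variable is not free in the other side):
  exists d. exists e. forall c. forall g. (M(e,d) & T(d,e) | T(c,g) & ~T(c,c))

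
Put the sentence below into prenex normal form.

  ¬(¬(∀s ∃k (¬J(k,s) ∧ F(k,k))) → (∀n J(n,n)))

∃s ∀k ∃n ((J(k,s) ∨ ¬F(k,k)) ∧ ¬J(n,n))

First replace A → B with ¬A ∨ B.
  ¬(¬¬(∀s ∃k (¬J(k,s) ∧ F(k,k))) ∨ (∀n J(n,n)))
Move each ¬ inward, flipping quantifiers it crosses:
  (∃s ∀k (J(k,s) ∨ ¬F(k,k))) ∧ (∃n ¬J(n,n))
Finally move all quantifiers to the prefix:
  ∃s ∀k ∃n ((J(k,s) ∨ ¬F(k,k)) ∧ ¬J(n,n))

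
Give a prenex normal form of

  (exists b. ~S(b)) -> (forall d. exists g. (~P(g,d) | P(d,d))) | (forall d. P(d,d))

Rewrite implications/biconditionals: A → B as ¬A ∨ B.
  ~(exists b. ~S(b)) | (forall d. exists g. (~P(g,d) | P(d,d))) | (forall d. P(d,d))
Push ¬ through the quantifiers and connectives to reach negation normal form:
  (forall b. S(b)) | (forall d. exists g. (~P(g,d) | P(d,d))) | (forall d. P(d,d))
Standardize variables apart so no two quantifiers bind the same name: d↦w.
  (forall b. S(b)) | (forall d. exists g. (~P(g,d) | P(d,d))) | (forall w. P(w,w))
Finally move all quantifiers to the prefix:
  forall b. forall d. exists g. forall w. (S(b) | ~P(g,d) | P(d,d) | P(w,w))

forall b. forall d. exists g. forall w. (S(b) | ~P(g,d) | P(d,d) | P(w,w))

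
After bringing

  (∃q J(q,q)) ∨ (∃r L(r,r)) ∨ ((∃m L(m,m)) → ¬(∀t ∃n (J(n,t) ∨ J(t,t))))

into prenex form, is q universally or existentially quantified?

existential

Eliminate → and ↔ using ¬ and ∨.
  (∃q J(q,q)) ∨ (∃r L(r,r)) ∨ ¬(∃m L(m,m)) ∨ ¬(∀t ∃n (J(n,t) ∨ J(t,t)))
Push ¬ through the quantifiers and connectives to reach negation normal form:
  (∃q J(q,q)) ∨ (∃r L(r,r)) ∨ (∀m ¬L(m,m)) ∨ (∃t ∀n (¬J(n,t) ∧ ¬J(t,t)))
Pull the quantifiers to the front (each side's bound variable is not free in the other side):
  ∃q ∃r ∀m ∃t ∀n (J(q,q) ∨ L(r,r) ∨ ¬L(m,m) ∨ ¬J(n,t) ∧ ¬J(t,t))
The quantifier ∃q sits under an even number of negations (counting the antecedent side of each →), so it remains existential.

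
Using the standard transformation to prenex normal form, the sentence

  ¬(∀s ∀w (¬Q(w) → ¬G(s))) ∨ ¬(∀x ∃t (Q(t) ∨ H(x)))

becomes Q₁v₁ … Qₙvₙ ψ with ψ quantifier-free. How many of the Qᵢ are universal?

1

Rewrite implications/biconditionals: A → B as ¬A ∨ B.
  ¬(∀s ∀w (¬¬Q(w) ∨ ¬G(s))) ∨ ¬(∀x ∃t (Q(t) ∨ H(x)))
Move each ¬ inward, flipping quantifiers it crosses:
  (∃s ∃w (¬Q(w) ∧ G(s))) ∨ (∃x ∀t (¬Q(t) ∧ ¬H(x)))
Pull the quantifiers to the front (each side's bound variable is not free in the other side):
  ∃s ∃w ∃x ∀t (¬Q(w) ∧ G(s) ∨ ¬Q(t) ∧ ¬H(x))
The prefix is ∃s ∃w ∃x ∀t: 1 universal, 3 existential.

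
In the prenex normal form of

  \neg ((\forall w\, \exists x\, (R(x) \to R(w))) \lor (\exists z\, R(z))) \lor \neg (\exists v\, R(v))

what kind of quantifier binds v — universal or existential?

Eliminate → and ↔ using ¬ and ∨.
  \neg ((\forall w\, \exists x\, (\neg R(x) \lor R(w))) \lor (\exists z\, R(z))) \lor \neg (\exists v\, R(v))
Drive negations inward (¬∀x A ≡ ∃x ¬A, ¬∃x A ≡ ∀x ¬A, De Morgan for ∧/∨):
  (\exists w\, \forall x\, (R(x) \land \neg R(w))) \land (\forall z\, \neg R(z)) \lor (\forall v\, \neg R(v))
All bound variables are already distinct, so no renaming is needed.
Extract every quantifier outward, since the variables are now distinct and don't occur free across branches:
  \exists w\, \forall x\, \forall z\, \forall v\, (R(x) \land \neg R(w) \land \neg R(z) \lor \neg R(v))
The quantifier \exists v sits under an odd number of negations (counting the antecedent side of each →), so it flips to \forall v.

universal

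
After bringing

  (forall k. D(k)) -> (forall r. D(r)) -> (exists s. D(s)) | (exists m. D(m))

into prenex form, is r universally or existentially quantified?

existential

Eliminate → and ↔ using ¬ and ∨.
  ~(forall k. D(k)) | ~(forall r. D(r)) | (exists s. D(s)) | (exists m. D(m))
Push ¬ through the quantifiers and connectives to reach negation normal form:
  (exists k. ~D(k)) | (exists r. ~D(r)) | (exists s. D(s)) | (exists m. D(m))
All bound variables are already distinct, so no renaming is needed.
Pull the quantifiers to the front (each side's bound variable is not free in the other side):
  exists k. exists r. exists s. exists m. (~D(k) | ~D(r) | D(s) | D(m))
The quantifier forall r sits under an odd number of negations (counting the antecedent side of each →), so it flips to exists r.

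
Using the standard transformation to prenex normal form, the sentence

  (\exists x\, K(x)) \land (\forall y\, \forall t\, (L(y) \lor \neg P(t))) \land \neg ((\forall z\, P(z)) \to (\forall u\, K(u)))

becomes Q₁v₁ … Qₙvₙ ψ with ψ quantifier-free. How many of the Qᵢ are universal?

First replace A → B with ¬A ∨ B.
  (\exists x\, K(x)) \land (\forall y\, \forall t\, (L(y) \lor \neg P(t))) \land \neg (\neg (\forall z\, P(z)) \lor (\forall u\, K(u)))
Move each ¬ inward, flipping quantifiers it crosses:
  (\exists x\, K(x)) \land (\forall y\, \forall t\, (L(y) \lor \neg P(t))) \land (\forall z\, P(z)) \land (\exists u\, \neg K(u))
All bound variables are already distinct, so no renaming is needed.
Extract every quantifier outward, since the variables are now distinct and don't occur free across branches:
  \exists x\, \forall y\, \forall t\, \forall z\, \exists u\, (K(x) \land (L(y) \lor \neg P(t)) \land P(z) \land \neg K(u))
The prefix is \exists x \forall y \forall t \forall z \exists u: 3 universal, 2 existential.

3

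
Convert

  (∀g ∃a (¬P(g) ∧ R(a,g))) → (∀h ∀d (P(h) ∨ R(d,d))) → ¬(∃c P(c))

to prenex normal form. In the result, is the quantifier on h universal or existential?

existential

Eliminate → and ↔ using ¬ and ∨.
  ¬(∀g ∃a (¬P(g) ∧ R(a,g))) ∨ ¬(∀h ∀d (P(h) ∨ R(d,d))) ∨ ¬(∃c P(c))
Drive negations inward (¬∀x A ≡ ∃x ¬A, ¬∃x A ≡ ∀x ¬A, De Morgan for ∧/∨):
  (∃g ∀a (P(g) ∨ ¬R(a,g))) ∨ (∃h ∃d (¬P(h) ∧ ¬R(d,d))) ∨ (∀c ¬P(c))
All bound variables are already distinct, so no renaming is needed.
Extract every quantifier outward, since the variables are now distinct and don't occur free across branches:
  ∃g ∀a ∃h ∃d ∀c (P(g) ∨ ¬R(a,g) ∨ ¬P(h) ∧ ¬R(d,d) ∨ ¬P(c))
The quantifier ∀h sits under an odd number of negations (counting the antecedent side of each →), so it flips to ∃h.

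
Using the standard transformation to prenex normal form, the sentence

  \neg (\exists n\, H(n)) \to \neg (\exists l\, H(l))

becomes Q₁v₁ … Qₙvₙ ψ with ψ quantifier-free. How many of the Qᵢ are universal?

Eliminate → and ↔ using ¬ and ∨.
  \neg \neg (\exists n\, H(n)) \lor \neg (\exists l\, H(l))
Move each ¬ inward, flipping quantifiers it crosses:
  (\exists n\, H(n)) \lor (\forall l\, \neg H(l))
Pull the quantifiers to the front (each side's bound variable is not free in the other side):
  \exists n\, \forall l\, (H(n) \lor \neg H(l))
The prefix is \exists n \forall l: 1 universal, 1 existential.

1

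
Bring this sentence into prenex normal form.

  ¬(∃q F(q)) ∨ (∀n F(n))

∀q ∀n (¬F(q) ∨ F(n))

Push ¬ through the quantifiers and connectives to reach negation normal form:
  (∀q ¬F(q)) ∨ (∀n F(n))
All bound variables are already distinct, so no renaming is needed.
Pull the quantifiers to the front (each side's bound variable is not free in the other side):
  ∀q ∀n (¬F(q) ∨ F(n))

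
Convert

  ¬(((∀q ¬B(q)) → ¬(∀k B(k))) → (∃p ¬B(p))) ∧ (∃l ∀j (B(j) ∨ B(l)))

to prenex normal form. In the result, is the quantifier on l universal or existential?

Rewrite implications/biconditionals: A → B as ¬A ∨ B.
  ¬(¬(¬(∀q ¬B(q)) ∨ ¬(∀k B(k))) ∨ (∃p ¬B(p))) ∧ (∃l ∀j (B(j) ∨ B(l)))
Move each ¬ inward, flipping quantifiers it crosses:
  ((∃q B(q)) ∨ (∃k ¬B(k))) ∧ (∀p B(p)) ∧ (∃l ∀j (B(j) ∨ B(l)))
All bound variables are already distinct, so no renaming is needed.
Finally move all quantifiers to the prefix:
  ∃q ∃k ∀p ∃l ∀j ((B(q) ∨ ¬B(k)) ∧ B(p) ∧ (B(j) ∨ B(l)))
The quantifier ∃l sits under an even number of negations (counting the antecedent side of each →), so it remains existential.

existential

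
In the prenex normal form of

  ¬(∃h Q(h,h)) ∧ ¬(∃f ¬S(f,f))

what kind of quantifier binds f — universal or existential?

universal

Drive negations inward (¬∀x A ≡ ∃x ¬A, ¬∃x A ≡ ∀x ¬A, De Morgan for ∧/∨):
  (∀h ¬Q(h,h)) ∧ (∀f S(f,f))
All bound variables are already distinct, so no renaming is needed.
Pull the quantifiers to the front (each side's bound variable is not free in the other side):
  ∀h ∀f (¬Q(h,h) ∧ S(f,f))
The quantifier ∃f sits under an odd number of negations, so it flips to ∀f.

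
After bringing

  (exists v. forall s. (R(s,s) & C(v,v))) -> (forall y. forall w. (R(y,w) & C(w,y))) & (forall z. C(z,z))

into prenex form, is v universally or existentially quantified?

universal

Rewrite implications/biconditionals: A → B as ¬A ∨ B.
  ~(exists v. forall s. (R(s,s) & C(v,v))) | (forall y. forall w. (R(y,w) & C(w,y))) & (forall z. C(z,z))
Push ¬ through the quantifiers and connectives to reach negation normal form:
  (forall v. exists s. (~R(s,s) | ~C(v,v))) | (forall y. forall w. (R(y,w) & C(w,y))) & (forall z. C(z,z))
All bound variables are already distinct, so no renaming is needed.
Extract every quantifier outward, since the variables are now distinct and don't occur free across branches:
  forall v. exists s. forall y. forall w. forall z. (~R(s,s) | ~C(v,v) | R(y,w) & C(w,y) & C(z,z))
The quantifier exists v sits under an odd number of negations (counting the antecedent side of each →), so it flips to forall v.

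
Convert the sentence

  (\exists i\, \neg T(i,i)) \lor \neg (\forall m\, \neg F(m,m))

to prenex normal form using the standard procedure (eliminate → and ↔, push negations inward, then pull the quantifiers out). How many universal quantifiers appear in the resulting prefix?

Move each ¬ inward, flipping quantifiers it crosses:
  (\exists i\, \neg T(i,i)) \lor (\exists m\, F(m,m))
All bound variables are already distinct, so no renaming is needed.
Extract every quantifier outward, since the variables are now distinct and don't occur free across branches:
  \exists i\, \exists m\, (\neg T(i,i) \lor F(m,m))
The prefix is \exists i \exists m: 0 universal, 2 existential.

0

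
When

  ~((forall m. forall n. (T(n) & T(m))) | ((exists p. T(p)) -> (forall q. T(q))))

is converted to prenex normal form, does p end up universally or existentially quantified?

existential

First replace A → B with ¬A ∨ B.
  ~((forall m. forall n. (T(n) & T(m))) | ~(exists p. T(p)) | (forall q. T(q)))
Push ¬ through the quantifiers and connectives to reach negation normal form:
  (exists m. exists n. (~T(n) | ~T(m))) & (exists p. T(p)) & (exists q. ~T(q))
Extract every quantifier outward, since the variables are now distinct and don't occur free across branches:
  exists m. exists n. exists p. exists q. ((~T(n) | ~T(m)) & T(p) & ~T(q))
The quantifier exists p sits under an even number of negations (counting the antecedent side of each →), so it remains existential.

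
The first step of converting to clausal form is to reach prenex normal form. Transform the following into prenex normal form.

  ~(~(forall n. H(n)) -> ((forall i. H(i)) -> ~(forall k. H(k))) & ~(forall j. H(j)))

Rewrite implications/biconditionals: A → B as ¬A ∨ B.
  ~(~~(forall n. H(n)) | (~(forall i. H(i)) | ~(forall k. H(k))) & ~(forall j. H(j)))
Drive negations inward (¬∀x A ≡ ∃x ¬A, ¬∃x A ≡ ∀x ¬A, De Morgan for ∧/∨):
  (exists n. ~H(n)) & ((forall i. H(i)) & (forall k. H(k)) | (forall j. H(j)))
All bound variables are already distinct, so no renaming is needed.
Extract every quantifier outward, since the variables are now distinct and don't occur free across branches:
  exists n. forall i. forall k. forall j. (~H(n) & (H(i) & H(k) | H(j)))

exists n. forall i. forall k. forall j. (~H(n) & (H(i) & H(k) | H(j)))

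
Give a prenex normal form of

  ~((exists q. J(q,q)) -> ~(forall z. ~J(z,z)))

Rewrite implications/biconditionals: A → B as ¬A ∨ B.
  ~(~(exists q. J(q,q)) | ~(forall z. ~J(z,z)))
Move each ¬ inward, flipping quantifiers it crosses:
  (exists q. J(q,q)) & (forall z. ~J(z,z))
All bound variables are already distinct, so no renaming is needed.
Pull the quantifiers to the front (each side's bound variable is not free in the other side):
  exists q. forall z. (J(q,q) & ~J(z,z))

exists q. forall z. (J(q,q) & ~J(z,z))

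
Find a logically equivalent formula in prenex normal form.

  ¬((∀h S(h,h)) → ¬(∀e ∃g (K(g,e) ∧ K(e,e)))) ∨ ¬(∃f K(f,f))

Eliminate → and ↔ using ¬ and ∨.
  ¬(¬(∀h S(h,h)) ∨ ¬(∀e ∃g (K(g,e) ∧ K(e,e)))) ∨ ¬(∃f K(f,f))
Drive negations inward (¬∀x A ≡ ∃x ¬A, ¬∃x A ≡ ∀x ¬A, De Morgan for ∧/∨):
  (∀h S(h,h)) ∧ (∀e ∃g (K(g,e) ∧ K(e,e))) ∨ (∀f ¬K(f,f))
Pull the quantifiers to the front (each side's bound variable is not free in the other side):
  ∀h ∀e ∃g ∀f (S(h,h) ∧ K(g,e) ∧ K(e,e) ∨ ¬K(f,f))

∀h ∀e ∃g ∀f (S(h,h) ∧ K(g,e) ∧ K(e,e) ∨ ¬K(f,f))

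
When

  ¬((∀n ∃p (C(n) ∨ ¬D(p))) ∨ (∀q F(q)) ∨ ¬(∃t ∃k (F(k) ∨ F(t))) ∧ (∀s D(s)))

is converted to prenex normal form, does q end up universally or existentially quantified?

existential

Move each ¬ inward, flipping quantifiers it crosses:
  (∃n ∀p (¬C(n) ∧ D(p))) ∧ (∃q ¬F(q)) ∧ ((∃t ∃k (F(k) ∨ F(t))) ∨ (∃s ¬D(s)))
Extract every quantifier outward, since the variables are now distinct and don't occur free across branches:
  ∃n ∀p ∃q ∃t ∃k ∃s (¬C(n) ∧ D(p) ∧ ¬F(q) ∧ (F(k) ∨ F(t) ∨ ¬D(s)))
The quantifier ∀q sits under an odd number of negations, so it flips to ∃q.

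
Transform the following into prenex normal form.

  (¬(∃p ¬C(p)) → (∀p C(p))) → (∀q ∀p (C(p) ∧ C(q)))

∀p ∃w ∀q ∀v1 (C(p) ∧ ¬C(w) ∨ C(v1) ∧ C(q))

Eliminate → and ↔ using ¬ and ∨.
  ¬(¬¬(∃p ¬C(p)) ∨ (∀p C(p))) ∨ (∀q ∀p (C(p) ∧ C(q)))
Drive negations inward (¬∀x A ≡ ∃x ¬A, ¬∃x A ≡ ∀x ¬A, De Morgan for ∧/∨):
  (∀p C(p)) ∧ (∃p ¬C(p)) ∨ (∀q ∀p (C(p) ∧ C(q)))
Give each quantifier a distinct variable: p↦w, p↦v1.
  (∀p C(p)) ∧ (∃w ¬C(w)) ∨ (∀q ∀v1 (C(v1) ∧ C(q)))
Extract every quantifier outward, since the variables are now distinct and don't occur free across branches:
  ∀p ∃w ∀q ∀v1 (C(p) ∧ ¬C(w) ∨ C(v1) ∧ C(q))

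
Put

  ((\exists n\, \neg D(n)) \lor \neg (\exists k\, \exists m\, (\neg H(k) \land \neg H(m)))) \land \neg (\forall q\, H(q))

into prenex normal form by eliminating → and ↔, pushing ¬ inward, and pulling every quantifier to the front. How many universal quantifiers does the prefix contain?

Move each ¬ inward, flipping quantifiers it crosses:
  ((\exists n\, \neg D(n)) \lor (\forall k\, \forall m\, (H(k) \lor H(m)))) \land (\exists q\, \neg H(q))
Pull the quantifiers to the front (each side's bound variable is not free in the other side):
  \exists n\, \forall k\, \forall m\, \exists q\, ((\neg D(n) \lor H(k) \lor H(m)) \land \neg H(q))
The prefix is \exists n \forall k \forall m \exists q: 2 universal, 2 existential.

2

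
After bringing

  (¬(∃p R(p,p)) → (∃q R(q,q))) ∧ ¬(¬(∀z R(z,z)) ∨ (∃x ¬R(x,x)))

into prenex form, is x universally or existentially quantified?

universal

Rewrite implications/biconditionals: A → B as ¬A ∨ B.
  (¬¬(∃p R(p,p)) ∨ (∃q R(q,q))) ∧ ¬(¬(∀z R(z,z)) ∨ (∃x ¬R(x,x)))
Push ¬ through the quantifiers and connectives to reach negation normal form:
  ((∃p R(p,p)) ∨ (∃q R(q,q))) ∧ (∀z R(z,z)) ∧ (∀x R(x,x))
All bound variables are already distinct, so no renaming is needed.
Extract every quantifier outward, since the variables are now distinct and don't occur free across branches:
  ∃p ∃q ∀z ∀x ((R(p,p) ∨ R(q,q)) ∧ R(z,z) ∧ R(x,x))
The quantifier ∃x sits under an odd number of negations (counting the antecedent side of each →), so it flips to ∀x.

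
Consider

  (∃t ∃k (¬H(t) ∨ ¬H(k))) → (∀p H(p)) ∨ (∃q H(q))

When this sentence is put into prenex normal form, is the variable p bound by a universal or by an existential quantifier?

universal

Eliminate → and ↔ using ¬ and ∨.
  ¬(∃t ∃k (¬H(t) ∨ ¬H(k))) ∨ (∀p H(p)) ∨ (∃q H(q))
Push ¬ through the quantifiers and connectives to reach negation normal form:
  (∀t ∀k (H(t) ∧ H(k))) ∨ (∀p H(p)) ∨ (∃q H(q))
All bound variables are already distinct, so no renaming is needed.
Extract every quantifier outward, since the variables are now distinct and don't occur free across branches:
  ∀t ∀k ∀p ∃q (H(t) ∧ H(k) ∨ H(p) ∨ H(q))
The quantifier ∀p sits under an even number of negations (counting the antecedent side of each →), so it remains universal.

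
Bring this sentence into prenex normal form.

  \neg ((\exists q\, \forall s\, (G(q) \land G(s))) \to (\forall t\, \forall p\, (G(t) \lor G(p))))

\exists q\, \forall s\, \exists t\, \exists p\, (G(q) \land G(s) \land \neg G(t) \land \neg G(p))

Eliminate → and ↔ using ¬ and ∨.
  \neg (\neg (\exists q\, \forall s\, (G(q) \land G(s))) \lor (\forall t\, \forall p\, (G(t) \lor G(p))))
Push ¬ through the quantifiers and connectives to reach negation normal form:
  (\exists q\, \forall s\, (G(q) \land G(s))) \land (\exists t\, \exists p\, (\neg G(t) \land \neg G(p)))
All bound variables are already distinct, so no renaming is needed.
Extract every quantifier outward, since the variables are now distinct and don't occur free across branches:
  \exists q\, \forall s\, \exists t\, \exists p\, (G(q) \land G(s) \land \neg G(t) \land \neg G(p))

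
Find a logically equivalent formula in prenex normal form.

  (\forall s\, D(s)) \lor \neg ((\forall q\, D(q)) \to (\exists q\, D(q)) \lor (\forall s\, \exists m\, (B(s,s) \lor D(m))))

Eliminate → and ↔ using ¬ and ∨.
  (\forall s\, D(s)) \lor \neg (\neg (\forall q\, D(q)) \lor (\exists q\, D(q)) \lor (\forall s\, \exists m\, (B(s,s) \lor D(m))))
Drive negations inward (¬∀x A ≡ ∃x ¬A, ¬∃x A ≡ ∀x ¬A, De Morgan for ∧/∨):
  (\forall s\, D(s)) \lor (\forall q\, D(q)) \land (\forall q\, \neg D(q)) \land (\exists s\, \forall m\, (\neg B(s,s) \land \neg D(m)))
Rename bound variables to avoid capture: q↦a, s↦u.
  (\forall s\, D(s)) \lor (\forall q\, D(q)) \land (\forall a\, \neg D(a)) \land (\exists u\, \forall m\, (\neg B(u,u) \land \neg D(m)))
Finally move all quantifiers to the prefix:
  \forall s\, \forall q\, \forall a\, \exists u\, \forall m\, (D(s) \lor D(q) \land \neg D(a) \land \neg B(u,u) \land \neg D(m))

\forall s\, \forall q\, \forall a\, \exists u\, \forall m\, (D(s) \lor D(q) \land \neg D(a) \land \neg B(u,u) \land \neg D(m))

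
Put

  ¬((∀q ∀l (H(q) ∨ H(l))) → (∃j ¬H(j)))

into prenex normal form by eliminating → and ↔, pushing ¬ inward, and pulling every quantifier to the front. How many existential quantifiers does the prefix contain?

0

First replace A → B with ¬A ∨ B.
  ¬(¬(∀q ∀l (H(q) ∨ H(l))) ∨ (∃j ¬H(j)))
Push ¬ through the quantifiers and connectives to reach negation normal form:
  (∀q ∀l (H(q) ∨ H(l))) ∧ (∀j H(j))
Extract every quantifier outward, since the variables are now distinct and don't occur free across branches:
  ∀q ∀l ∀j ((H(q) ∨ H(l)) ∧ H(j))
The prefix is ∀q ∀l ∀j: 3 universal, 0 existential.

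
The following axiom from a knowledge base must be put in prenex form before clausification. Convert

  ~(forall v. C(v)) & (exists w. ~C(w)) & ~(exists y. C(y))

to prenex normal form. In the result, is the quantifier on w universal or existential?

existential

Push ¬ through the quantifiers and connectives to reach negation normal form:
  (exists v. ~C(v)) & (exists w. ~C(w)) & (forall y. ~C(y))
Finally move all quantifiers to the prefix:
  exists v. exists w. forall y. (~C(v) & ~C(w) & ~C(y))
The quantifier exists w sits under an even number of negations, so it remains existential.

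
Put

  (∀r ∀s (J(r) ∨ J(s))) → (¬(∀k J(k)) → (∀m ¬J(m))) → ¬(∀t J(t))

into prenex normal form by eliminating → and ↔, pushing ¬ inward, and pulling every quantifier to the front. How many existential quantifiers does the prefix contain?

Eliminate → and ↔ using ¬ and ∨.
  ¬(∀r ∀s (J(r) ∨ J(s))) ∨ ¬(¬¬(∀k J(k)) ∨ (∀m ¬J(m))) ∨ ¬(∀t J(t))
Drive negations inward (¬∀x A ≡ ∃x ¬A, ¬∃x A ≡ ∀x ¬A, De Morgan for ∧/∨):
  (∃r ∃s (¬J(r) ∧ ¬J(s))) ∨ (∃k ¬J(k)) ∧ (∃m J(m)) ∨ (∃t ¬J(t))
All bound variables are already distinct, so no renaming is needed.
Finally move all quantifiers to the prefix:
  ∃r ∃s ∃k ∃m ∃t (¬J(r) ∧ ¬J(s) ∨ ¬J(k) ∧ J(m) ∨ ¬J(t))
The prefix is ∃r ∃s ∃k ∃m ∃t: 0 universal, 5 existential.

5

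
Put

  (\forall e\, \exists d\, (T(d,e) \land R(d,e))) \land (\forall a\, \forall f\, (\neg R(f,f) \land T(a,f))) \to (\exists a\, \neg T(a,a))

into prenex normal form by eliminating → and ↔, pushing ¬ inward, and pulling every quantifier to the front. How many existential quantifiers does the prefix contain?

4

Eliminate → and ↔ using ¬ and ∨.
  \neg ((\forall e\, \exists d\, (T(d,e) \land R(d,e))) \land (\forall a\, \forall f\, (\neg R(f,f) \land T(a,f)))) \lor (\exists a\, \neg T(a,a))
Move each ¬ inward, flipping quantifiers it crosses:
  (\exists e\, \forall d\, (\neg T(d,e) \lor \neg R(d,e))) \lor (\exists a\, \exists f\, (R(f,f) \lor \neg T(a,f))) \lor (\exists a\, \neg T(a,a))
Rename bound variables to avoid capture: a↦s.
  (\exists e\, \forall d\, (\neg T(d,e) \lor \neg R(d,e))) \lor (\exists a\, \exists f\, (R(f,f) \lor \neg T(a,f))) \lor (\exists s\, \neg T(s,s))
Finally move all quantifiers to the prefix:
  \exists e\, \forall d\, \exists a\, \exists f\, \exists s\, (\neg T(d,e) \lor \neg R(d,e) \lor R(f,f) \lor \neg T(a,f) \lor \neg T(s,s))
The prefix is \exists e \forall d \exists a \exists f \exists s: 1 universal, 4 existential.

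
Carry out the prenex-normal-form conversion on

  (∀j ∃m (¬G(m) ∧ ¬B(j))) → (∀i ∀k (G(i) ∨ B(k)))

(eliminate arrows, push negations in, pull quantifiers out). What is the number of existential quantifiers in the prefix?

1

Eliminate → and ↔ using ¬ and ∨.
  ¬(∀j ∃m (¬G(m) ∧ ¬B(j))) ∨ (∀i ∀k (G(i) ∨ B(k)))
Move each ¬ inward, flipping quantifiers it crosses:
  (∃j ∀m (G(m) ∨ B(j))) ∨ (∀i ∀k (G(i) ∨ B(k)))
All bound variables are already distinct, so no renaming is needed.
Finally move all quantifiers to the prefix:
  ∃j ∀m ∀i ∀k (G(m) ∨ B(j) ∨ G(i) ∨ B(k))
The prefix is ∃j ∀m ∀i ∀k: 3 universal, 1 existential.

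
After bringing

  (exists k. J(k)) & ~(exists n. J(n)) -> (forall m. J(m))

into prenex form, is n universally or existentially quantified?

existential

Eliminate → and ↔ using ¬ and ∨.
  ~((exists k. J(k)) & ~(exists n. J(n))) | (forall m. J(m))
Drive negations inward (¬∀x A ≡ ∃x ¬A, ¬∃x A ≡ ∀x ¬A, De Morgan for ∧/∨):
  (forall k. ~J(k)) | (exists n. J(n)) | (forall m. J(m))
All bound variables are already distinct, so no renaming is needed.
Finally move all quantifiers to the prefix:
  forall k. exists n. forall m. (~J(k) | J(n) | J(m))
The quantifier exists n sits under an even number of negations (counting the antecedent side of each →), so it remains existential.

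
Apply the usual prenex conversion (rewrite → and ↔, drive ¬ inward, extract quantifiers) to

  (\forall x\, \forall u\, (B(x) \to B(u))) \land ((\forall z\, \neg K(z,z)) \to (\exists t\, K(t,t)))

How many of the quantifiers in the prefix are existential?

First replace A → B with ¬A ∨ B.
  (\forall x\, \forall u\, (\neg B(x) \lor B(u))) \land (\neg (\forall z\, \neg K(z,z)) \lor (\exists t\, K(t,t)))
Move each ¬ inward, flipping quantifiers it crosses:
  (\forall x\, \forall u\, (\neg B(x) \lor B(u))) \land ((\exists z\, K(z,z)) \lor (\exists t\, K(t,t)))
Finally move all quantifiers to the prefix:
  \forall x\, \forall u\, \exists z\, \exists t\, ((\neg B(x) \lor B(u)) \land (K(z,z) \lor K(t,t)))
The prefix is \forall x \forall u \exists z \exists t: 2 universal, 2 existential.

2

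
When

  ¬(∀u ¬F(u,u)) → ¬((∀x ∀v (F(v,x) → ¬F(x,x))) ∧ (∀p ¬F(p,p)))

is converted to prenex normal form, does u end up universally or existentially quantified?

First replace A → B with ¬A ∨ B.
  ¬¬(∀u ¬F(u,u)) ∨ ¬((∀x ∀v (¬F(v,x) ∨ ¬F(x,x))) ∧ (∀p ¬F(p,p)))
Drive negations inward (¬∀x A ≡ ∃x ¬A, ¬∃x A ≡ ∀x ¬A, De Morgan for ∧/∨):
  (∀u ¬F(u,u)) ∨ (∃x ∃v (F(v,x) ∧ F(x,x))) ∨ (∃p F(p,p))
Pull the quantifiers to the front (each side's bound variable is not free in the other side):
  ∀u ∃x ∃v ∃p (¬F(u,u) ∨ F(v,x) ∧ F(x,x) ∨ F(p,p))
The quantifier ∀u sits under an even number of negations (counting the antecedent side of each →), so it remains universal.

universal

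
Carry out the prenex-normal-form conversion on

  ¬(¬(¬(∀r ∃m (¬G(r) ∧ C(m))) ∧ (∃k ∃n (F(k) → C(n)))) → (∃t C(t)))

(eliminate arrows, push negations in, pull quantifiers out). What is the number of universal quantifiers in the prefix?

4

Eliminate → and ↔ using ¬ and ∨.
  ¬(¬¬(¬(∀r ∃m (¬G(r) ∧ C(m))) ∧ (∃k ∃n (¬F(k) ∨ C(n)))) ∨ (∃t C(t)))
Push ¬ through the quantifiers and connectives to reach negation normal form:
  ((∀r ∃m (¬G(r) ∧ C(m))) ∨ (∀k ∀n (F(k) ∧ ¬C(n)))) ∧ (∀t ¬C(t))
All bound variables are already distinct, so no renaming is needed.
Pull the quantifiers to the front (each side's bound variable is not free in the other side):
  ∀r ∃m ∀k ∀n ∀t ((¬G(r) ∧ C(m) ∨ F(k) ∧ ¬C(n)) ∧ ¬C(t))
The prefix is ∀r ∃m ∀k ∀n ∀t: 4 universal, 1 existential.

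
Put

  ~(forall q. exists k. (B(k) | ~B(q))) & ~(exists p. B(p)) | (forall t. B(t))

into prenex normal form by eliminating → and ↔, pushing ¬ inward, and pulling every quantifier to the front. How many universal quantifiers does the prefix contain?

Push ¬ through the quantifiers and connectives to reach negation normal form:
  (exists q. forall k. (~B(k) & B(q))) & (forall p. ~B(p)) | (forall t. B(t))
All bound variables are already distinct, so no renaming is needed.
Finally move all quantifiers to the prefix:
  exists q. forall k. forall p. forall t. (~B(k) & B(q) & ~B(p) | B(t))
The prefix is exists q forall k forall p forall t: 3 universal, 1 existential.

3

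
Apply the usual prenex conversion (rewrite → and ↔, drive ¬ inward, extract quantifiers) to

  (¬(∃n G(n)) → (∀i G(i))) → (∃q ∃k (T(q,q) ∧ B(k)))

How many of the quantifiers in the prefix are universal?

1

Rewrite implications/biconditionals: A → B as ¬A ∨ B.
  ¬(¬¬(∃n G(n)) ∨ (∀i G(i))) ∨ (∃q ∃k (T(q,q) ∧ B(k)))
Move each ¬ inward, flipping quantifiers it crosses:
  (∀n ¬G(n)) ∧ (∃i ¬G(i)) ∨ (∃q ∃k (T(q,q) ∧ B(k)))
Extract every quantifier outward, since the variables are now distinct and don't occur free across branches:
  ∀n ∃i ∃q ∃k (¬G(n) ∧ ¬G(i) ∨ T(q,q) ∧ B(k))
The prefix is ∀n ∃i ∃q ∃k: 1 universal, 3 existential.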